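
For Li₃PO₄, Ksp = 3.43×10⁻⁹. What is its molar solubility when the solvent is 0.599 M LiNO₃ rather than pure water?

1.60×10⁻⁸ M

Li₃PO₄(s) ⇌ 3 Li⁺(aq) + PO₄³⁻(aq)
Li⁺ is already present at 0.599 M. If s mol/L of Li₃PO₄ dissolves, [PO₄³⁻] = s while [Li⁺] ≈ 0.599 M.
Ksp = [Li⁺]^3[PO₄³⁻] = (0.599)^3s
s = 3.43×10⁻⁹ / (0.599)^3 = 1.60×10⁻⁸
s = 1.60×10⁻⁸ M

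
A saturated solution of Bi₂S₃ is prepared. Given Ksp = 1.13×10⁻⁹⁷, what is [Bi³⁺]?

3.20×10⁻²⁰ M

Bi₂S₃(s) ⇌ 2 Bi³⁺(aq) + 3 S²⁻(aq)
Let s be the molar solubility. Then [Bi³⁺] = 2s and [S²⁻] = 3s.
Ksp = [Bi³⁺]^2[S²⁻]^3 = (2s)^2 · (3s)^3 = 108s^5 = 1.13×10⁻⁹⁷
s = 1.60×10⁻²⁰ mol/L
[Bi³⁺] = 2s = 3.20×10⁻²⁰ mol/L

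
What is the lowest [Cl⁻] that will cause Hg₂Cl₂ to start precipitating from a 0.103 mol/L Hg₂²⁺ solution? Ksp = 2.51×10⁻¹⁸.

Precipitation of each salt begins when its ion product equals Ksp.
Hg₂Cl₂(s) ⇌ Hg₂²⁺(aq) + 2 Cl⁻(aq)
Ksp = [Hg₂²⁺][Cl⁻]^2 = [Cl⁻]^2(0.103)
[Cl⁻]^2 = 2.51×10⁻¹⁸ / (0.103) = 2.44×10⁻¹⁷
[Cl⁻] = 4.94×10⁻⁹ mol/L

4.94×10⁻⁹ M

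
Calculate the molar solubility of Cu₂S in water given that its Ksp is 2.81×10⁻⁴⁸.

8.89×10⁻¹⁷ M

Cu₂S(s) ⇌ 2 Cu⁺(aq) + S²⁻(aq)
With molar solubility s: [Cu⁺] = 2s, [S²⁻] = s.
Ksp = [Cu⁺]^2[S²⁻] = (2s)^2 · s = 4s^3
4s^3 = 2.81×10⁻⁴⁸  ⇒  s^3 = 7.03×10⁻⁴⁹
s = (7.03×10⁻⁴⁹)^(1/3) = 8.89×10⁻¹⁷ mol/L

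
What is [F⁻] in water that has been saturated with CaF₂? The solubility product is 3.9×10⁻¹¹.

4.3×10⁻⁴ M

CaF₂(s) ⇌ Ca²⁺(aq) + 2 F⁻(aq)
If s mol/L of CaF₂ dissolves, [Ca²⁺] = s and [F⁻] = 2s.
Ksp = [Ca²⁺][F⁻]^2 = s · (2s)^2 = 4s^3 = 3.9×10⁻¹¹
s = 2.1×10⁻⁴ mol L⁻¹
[F⁻] = 2s = 4.3×10⁻⁴ mol L⁻¹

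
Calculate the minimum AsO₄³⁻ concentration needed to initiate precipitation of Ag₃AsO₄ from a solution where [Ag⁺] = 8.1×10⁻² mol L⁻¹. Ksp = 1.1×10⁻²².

2.1×10⁻¹⁹ M

A salt starts to precipitate once the ion product Q reaches its Ksp.
Ag₃AsO₄(s) ⇌ 3 Ag⁺(aq) + AsO₄³⁻(aq)
Ksp = [Ag⁺]^3[AsO₄³⁻] = [AsO₄³⁻](8.1×10⁻²)^3
[AsO₄³⁻] = 1.1×10⁻²² / (8.1×10⁻²)^3 = 2.1×10⁻¹⁹
[AsO₄³⁻] = 2.1×10⁻¹⁹ mol L⁻¹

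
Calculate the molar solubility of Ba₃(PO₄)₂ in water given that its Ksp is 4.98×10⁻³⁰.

5.40×10⁻⁷ M

Ba₃(PO₄)₂(s) ⇌ 3 Ba²⁺(aq) + 2 PO₄³⁻(aq)
For each mole of Ba₃(PO₄)₂ that dissolves per liter, [Ba²⁺] = 3s and [PO₄³⁻] = 2s; let s denote this solubility.
Ksp = [Ba²⁺]^3[PO₄³⁻]^2 = (3s)^3 · (2s)^2 = 108s^5
108s^5 = 4.98×10⁻³⁰  ⇒  s^5 = 4.61×10⁻³²
s = 5.40×10⁻⁷ M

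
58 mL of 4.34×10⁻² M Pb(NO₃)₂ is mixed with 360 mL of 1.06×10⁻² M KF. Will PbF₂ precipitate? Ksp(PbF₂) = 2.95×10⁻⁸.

Yes

Total volume after mixing = 58 + 360 = 418 mL.
[Pb²⁺] = (4.34×10⁻²)(58)/418 = 6.02×10⁻³ M
[F⁻] = (1.06×10⁻²)(360)/418 = 9.13×10⁻³ M
Q = [Pb²⁺][F⁻]^2 = 5.02×10⁻⁷
Because Q > Ksp (5.02×10⁻⁷ vs 2.95×10⁻⁸), a precipitate of PbF₂ forms.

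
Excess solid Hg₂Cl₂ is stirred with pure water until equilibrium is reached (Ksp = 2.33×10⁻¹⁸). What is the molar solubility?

Hg₂Cl₂(s) ⇌ Hg₂²⁺(aq) + 2 Cl⁻(aq)
For each mole of Hg₂Cl₂ that dissolves per liter, [Hg₂²⁺] = s and [Cl⁻] = 2s; let s denote this solubility.
Ksp = [Hg₂²⁺][Cl⁻]^2 = s · (2s)^2 = 4s^3
4s^3 = 2.33×10⁻¹⁸  ⇒  s^3 = 5.83×10⁻¹⁹
s = 8.35×10⁻⁷ mol L⁻¹

8.35×10⁻⁷ M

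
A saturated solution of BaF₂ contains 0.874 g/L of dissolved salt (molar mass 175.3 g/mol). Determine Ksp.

Ksp = 4.96×10⁻⁷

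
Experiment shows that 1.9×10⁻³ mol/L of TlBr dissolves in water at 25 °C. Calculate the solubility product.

TlBr(s) ⇌ Tl⁺(aq) + Br⁻(aq)
Let s be the molar solubility. Then [Tl⁺] = s and [Br⁻] = s.
Ksp = [Tl⁺][Br⁻] = s · s = s^2
Ksp = (1.9×10⁻³)^2 = 3.6×10⁻⁶

Ksp = 3.6×10⁻⁶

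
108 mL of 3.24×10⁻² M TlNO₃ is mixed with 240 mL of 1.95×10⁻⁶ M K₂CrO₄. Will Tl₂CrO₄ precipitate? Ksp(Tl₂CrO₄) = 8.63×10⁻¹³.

The combined volume is 348 mL.
[Tl⁺] = (3.24×10⁻²)(108)/348 = 1.01×10⁻² M
[CrO₄²⁻] = (1.95×10⁻⁶)(240)/348 = 1.34×10⁻⁶ M
Q = [Tl⁺]^2[CrO₄²⁻] = 1.36×10⁻¹⁰
Q = 1.36×10⁻¹⁰ > Ksp = 8.63×10⁻¹³, so the solution is supersaturated and Tl₂CrO₄ precipitates.

Yes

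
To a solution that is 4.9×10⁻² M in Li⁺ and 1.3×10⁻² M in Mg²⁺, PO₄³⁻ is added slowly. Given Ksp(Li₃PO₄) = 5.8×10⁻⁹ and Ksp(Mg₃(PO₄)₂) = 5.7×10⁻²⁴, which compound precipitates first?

A salt starts to precipitate once the ion product Q reaches its Ksp.
For Li₃PO₄: [PO₄³⁻] = (Ksp/[Li⁺]^3) = 4.9×10⁻⁵ M
For Mg₃(PO₄)₂: [PO₄³⁻] = (Ksp/[Mg²⁺]^3)^(1/2) = 1.6×10⁻⁹ M
Mg₃(PO₄)₂ requires the lower [PO₄³⁻], so it precipitates first.

Mg₃(PO₄)₂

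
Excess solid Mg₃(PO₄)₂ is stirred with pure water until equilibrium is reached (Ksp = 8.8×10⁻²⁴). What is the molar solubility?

9.6×10⁻⁶ M

Mg₃(PO₄)₂(s) ⇌ 3 Mg²⁺(aq) + 2 PO₄³⁻(aq)
Call the molar solubility s, so that [Mg²⁺] = 3s and [PO₄³⁻] = 2s.
Ksp = [Mg²⁺]^3[PO₄³⁻]^2 = (3s)^3 · (2s)^2 = 108s^5
108s^5 = 8.8×10⁻²⁴  ⇒  s^5 = 8.1×10⁻²⁶
s = (8.1×10⁻²⁶)^(1/5) = 9.6×10⁻⁶ M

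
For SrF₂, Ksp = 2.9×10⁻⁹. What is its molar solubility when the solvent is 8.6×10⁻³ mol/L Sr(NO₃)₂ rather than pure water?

SrF₂(s) ⇌ Sr²⁺(aq) + 2 F⁻(aq)
The solution already contains Sr²⁺ at 8.6×10⁻³ mol/L. Let s be the molar solubility of SrF₂.
[Sr²⁺] ≈ 8.6×10⁻³ mol/L (common ion dominates); [F⁻] = 2s.
Ksp = [Sr²⁺][F⁻]^2 = (8.6×10⁻³)(2s)^2
(2s)^2 = 2.9×10⁻⁹ / (8.6×10⁻³) = 3.4×10⁻⁷
s = 2.9×10⁻⁴ mol/L

2.9×10⁻⁴ M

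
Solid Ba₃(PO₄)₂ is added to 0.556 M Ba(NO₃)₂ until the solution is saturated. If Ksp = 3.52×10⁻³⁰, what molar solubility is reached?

2.26×10⁻¹⁵ M

Ba₃(PO₄)₂(s) ⇌ 3 Ba²⁺(aq) + 2 PO₄³⁻(aq)
Let s be the solubility of Ba₃(PO₄)₂ here. The common ion gives [Ba²⁺] ≈ 0.556 M, and [PO₄³⁻] = 2s.
Ksp = [Ba²⁺]^3[PO₄³⁻]^2 = (0.556)^3(2s)^2
(2s)^2 = 3.52×10⁻³⁰ / (0.556)^3 = 2.05×10⁻²⁹
s = 2.26×10⁻¹⁵ M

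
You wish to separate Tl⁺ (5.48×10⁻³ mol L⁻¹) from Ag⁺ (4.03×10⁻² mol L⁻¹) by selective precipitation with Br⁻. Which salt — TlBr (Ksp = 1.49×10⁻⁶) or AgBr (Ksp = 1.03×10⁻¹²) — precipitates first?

Precipitation begins when Q = Ksp.
For TlBr: [Br⁻] = (Ksp/[Tl⁺]) = 2.72×10⁻⁴ mol L⁻¹
For AgBr: [Br⁻] = (Ksp/[Ag⁺]) = 2.56×10⁻¹¹ mol L⁻¹
The smaller threshold [Br⁻] is reached first, so AgBr precipitates first.

AgBr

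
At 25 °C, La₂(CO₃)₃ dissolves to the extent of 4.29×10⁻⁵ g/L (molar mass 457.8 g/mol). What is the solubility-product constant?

Ksp = 7.80×10⁻³⁴

Molar solubility s = (4.29×10⁻⁵ g/L) / (457.8 g/mol) = 9.3709×10⁻⁸ mol/L
La₂(CO₃)₃(s) ⇌ 2 La³⁺(aq) + 3 CO₃²⁻(aq)
Call the molar solubility s, so that [La³⁺] = 2s and [CO₃²⁻] = 3s.
Ksp = [La³⁺]^2[CO₃²⁻]^3 = (2s)^2 · (3s)^3 = 108s^5
Ksp = 108 × (9.3709×10⁻⁸)^5 = 7.80×10⁻³⁴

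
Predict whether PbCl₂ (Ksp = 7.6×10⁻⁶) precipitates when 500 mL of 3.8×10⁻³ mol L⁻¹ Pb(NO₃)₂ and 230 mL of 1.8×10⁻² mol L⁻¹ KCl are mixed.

Total volume after mixing = 500 + 230 = 730 mL.
[Pb²⁺] = (3.8×10⁻³)(500)/730 = 2.6×10⁻³ mol L⁻¹
[Cl⁻] = (1.8×10⁻²)(230)/730 = 5.7×10⁻³ mol L⁻¹
Q = [Pb²⁺][Cl⁻]^2 = 8.4×10⁻⁸
Since Q (8.4×10⁻⁸) is less than Ksp (7.6×10⁻⁶), no PbCl₂ precipitates.

No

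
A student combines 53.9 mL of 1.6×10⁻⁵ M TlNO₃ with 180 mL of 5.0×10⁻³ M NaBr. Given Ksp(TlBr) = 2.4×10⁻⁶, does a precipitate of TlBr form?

After mixing, V = 53.9 mL + 180 mL = 233.9 mL.
[Tl⁺] = (1.6×10⁻⁵)(53.9)/233.9 = 3.7×10⁻⁶ M
[Br⁻] = (5.0×10⁻³)(180)/233.9 = 3.8×10⁻³ M
Q = [Tl⁺][Br⁻] = 1.4×10⁻⁸
Q < Ksp (1.4×10⁻⁸ vs 2.4×10⁻⁶); the solution remains unsaturated and no precipitate forms.

No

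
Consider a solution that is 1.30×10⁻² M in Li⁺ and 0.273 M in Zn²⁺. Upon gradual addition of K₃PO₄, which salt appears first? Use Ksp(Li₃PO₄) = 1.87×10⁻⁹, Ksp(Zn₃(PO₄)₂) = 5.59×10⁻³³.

Zn₃(PO₄)₂

Each salt precipitates once Q = Ksp for that salt.
For Li₃PO₄: [PO₄³⁻] = (Ksp/[Li⁺]^3) = 8.51×10⁻⁴ M
For Zn₃(PO₄)₂: [PO₄³⁻] = (Ksp/[Zn²⁺]^3)^(1/2) = 5.24×10⁻¹⁶ M
Zn₃(PO₄)₂ requires the lower [PO₄³⁻], so it precipitates first.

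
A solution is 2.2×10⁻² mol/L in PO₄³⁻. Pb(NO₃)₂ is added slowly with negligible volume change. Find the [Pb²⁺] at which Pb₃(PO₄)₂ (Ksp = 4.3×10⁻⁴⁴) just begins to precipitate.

4.5×10⁻¹⁴ M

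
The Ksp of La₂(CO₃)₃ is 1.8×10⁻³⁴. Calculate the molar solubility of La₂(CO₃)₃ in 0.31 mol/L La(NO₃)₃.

4.1×10⁻¹² M

La₂(CO₃)₃(s) ⇌ 2 La³⁺(aq) + 3 CO₃²⁻(aq)
With La³⁺ already at 0.31 mol/L and s small, take [La³⁺] ≈ 0.31 mol/L and [CO₃²⁻] = 3s.
Ksp = [La³⁺]^2[CO₃²⁻]^3 = (0.31)^2(3s)^3
(3s)^3 = 1.8×10⁻³⁴ / (0.31)^2 = 1.9×10⁻³³
s = 4.1×10⁻¹² mol/L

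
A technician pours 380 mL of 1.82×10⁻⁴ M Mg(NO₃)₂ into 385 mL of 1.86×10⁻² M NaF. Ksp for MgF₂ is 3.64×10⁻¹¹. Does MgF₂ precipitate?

After mixing, V = 380 mL + 385 mL = 765 mL.
[Mg²⁺] = (1.82×10⁻⁴)(380)/765 = 9.04×10⁻⁵ M
[F⁻] = (1.86×10⁻²)(385)/765 = 9.36×10⁻³ M
Q = [Mg²⁺][F⁻]^2 = 7.92×10⁻⁹
Q = 7.92×10⁻⁹ > Ksp = 3.64×10⁻¹¹, so the solution is supersaturated and MgF₂ precipitates.

Yes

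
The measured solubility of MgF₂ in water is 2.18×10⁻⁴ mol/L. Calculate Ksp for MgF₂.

MgF₂(s) ⇌ Mg²⁺(aq) + 2 F⁻(aq)
If s mol/L of MgF₂ dissolves, [Mg²⁺] = s and [F⁻] = 2s.
Ksp = [Mg²⁺][F⁻]^2 = s · (2s)^2 = 4s^3
Ksp = 4 × (2.18×10⁻⁴)^3 = 4.14×10⁻¹¹

Ksp = 4.14×10⁻¹¹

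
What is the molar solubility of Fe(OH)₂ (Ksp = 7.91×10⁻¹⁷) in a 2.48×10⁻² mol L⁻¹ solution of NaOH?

1.29×10⁻¹³ M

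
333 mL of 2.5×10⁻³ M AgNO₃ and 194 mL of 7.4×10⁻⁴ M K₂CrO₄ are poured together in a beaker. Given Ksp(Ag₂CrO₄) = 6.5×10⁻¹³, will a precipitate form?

Yes

Total volume after mixing = 333 + 194 = 527 mL.
[Ag⁺] = (2.5×10⁻³)(333)/527 = 1.6×10⁻³ M
[CrO₄²⁻] = (7.4×10⁻⁴)(194)/527 = 2.7×10⁻⁴ M
Q = [Ag⁺]^2[CrO₄²⁻] = 6.8×10⁻¹⁰
Because Q > Ksp (6.8×10⁻¹⁰ vs 6.5×10⁻¹³), a precipitate of Ag₂CrO₄ forms.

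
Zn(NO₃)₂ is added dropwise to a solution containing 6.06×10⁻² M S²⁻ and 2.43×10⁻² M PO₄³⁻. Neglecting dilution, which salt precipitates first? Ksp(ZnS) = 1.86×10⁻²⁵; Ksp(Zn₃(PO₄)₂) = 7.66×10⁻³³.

ZnS

Precipitation begins when Q = Ksp.
For ZnS: [Zn²⁺] = (Ksp/[S²⁻]) = 3.07×10⁻²⁴ M
For Zn₃(PO₄)₂: [Zn²⁺] = (Ksp/[PO₄³⁻]^2)^(1/3) = 2.35×10⁻¹⁰ M
Since ZnS needs less Zn²⁺ to reach saturation, it precipitates first.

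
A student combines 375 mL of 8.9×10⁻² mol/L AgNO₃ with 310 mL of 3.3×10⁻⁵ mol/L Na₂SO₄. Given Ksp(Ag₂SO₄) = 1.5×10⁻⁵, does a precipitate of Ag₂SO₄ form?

No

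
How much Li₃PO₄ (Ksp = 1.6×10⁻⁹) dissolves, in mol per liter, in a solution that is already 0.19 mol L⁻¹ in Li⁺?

Li₃PO₄(s) ⇌ 3 Li⁺(aq) + PO₄³⁻(aq)
Li⁺ is already present at 0.19 mol L⁻¹. If s mol/L of Li₃PO₄ dissolves, [PO₄³⁻] = s while [Li⁺] ≈ 0.19 mol L⁻¹.
Ksp = [Li⁺]^3[PO₄³⁻] = (0.19)^3s
s = 1.6×10⁻⁹ / (0.19)^3 = 2.3×10⁻⁷
s = 2.3×10⁻⁷ mol L⁻¹

2.3×10⁻⁷ M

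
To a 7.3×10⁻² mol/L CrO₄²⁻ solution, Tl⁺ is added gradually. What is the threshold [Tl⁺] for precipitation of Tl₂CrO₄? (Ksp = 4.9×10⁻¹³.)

Precipitation begins when Q = Ksp.
Tl₂CrO₄(s) ⇌ 2 Tl⁺(aq) + CrO₄²⁻(aq)
Ksp = [Tl⁺]^2[CrO₄²⁻] = [Tl⁺]^2(7.3×10⁻²)
[Tl⁺]^2 = 4.9×10⁻¹³ / (7.3×10⁻²) = 6.7×10⁻¹²
[Tl⁺] = 2.6×10⁻⁶ mol/L

2.6×10⁻⁶ M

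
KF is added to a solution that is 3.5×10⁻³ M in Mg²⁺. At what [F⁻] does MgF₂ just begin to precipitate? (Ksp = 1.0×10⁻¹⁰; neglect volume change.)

A salt starts to precipitate once the ion product Q reaches its Ksp.
MgF₂(s) ⇌ Mg²⁺(aq) + 2 F⁻(aq)
Ksp = [Mg²⁺][F⁻]^2 = [F⁻]^2(3.5×10⁻³)
[F⁻]^2 = 1.0×10⁻¹⁰ / (3.5×10⁻³) = 2.9×10⁻⁸
[F⁻] = 1.7×10⁻⁴ M

1.7×10⁻⁴ M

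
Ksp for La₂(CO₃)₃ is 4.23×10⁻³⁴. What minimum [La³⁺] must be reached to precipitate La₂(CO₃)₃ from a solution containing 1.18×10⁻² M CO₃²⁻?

1.60×10⁻¹⁴ M

Each salt precipitates once Q = Ksp for that salt.
La₂(CO₃)₃(s) ⇌ 2 La³⁺(aq) + 3 CO₃²⁻(aq)
Ksp = [La³⁺]^2[CO₃²⁻]^3 = [La³⁺]^2(1.18×10⁻²)^3
[La³⁺]^2 = 4.23×10⁻³⁴ / (1.18×10⁻²)^3 = 2.57×10⁻²⁸
[La³⁺] = 1.60×10⁻¹⁴ M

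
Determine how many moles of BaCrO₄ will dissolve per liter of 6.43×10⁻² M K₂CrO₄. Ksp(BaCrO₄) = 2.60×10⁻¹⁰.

BaCrO₄(s) ⇌ Ba²⁺(aq) + CrO₄²⁻(aq)
With CrO₄²⁻ already at 6.43×10⁻² M and s small, take [CrO₄²⁻] ≈ 6.43×10⁻² M and [Ba²⁺] = s.
Ksp = [Ba²⁺][CrO₄²⁻] = s(6.43×10⁻²)
s = 2.60×10⁻¹⁰ / (6.43×10⁻²) = 4.04×10⁻⁹
s = 4.04×10⁻⁹ M

4.04×10⁻⁹ M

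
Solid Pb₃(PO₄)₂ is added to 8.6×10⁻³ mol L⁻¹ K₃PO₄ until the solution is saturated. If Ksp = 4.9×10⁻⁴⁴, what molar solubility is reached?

2.9×10⁻¹⁴ M

Pb₃(PO₄)₂(s) ⇌ 3 Pb²⁺(aq) + 2 PO₄³⁻(aq)
Let s be the solubility of Pb₃(PO₄)₂ here. The common ion gives [PO₄³⁻] ≈ 8.6×10⁻³ mol L⁻¹, and [Pb²⁺] = 3s.
Ksp = [Pb²⁺]^3[PO₄³⁻]^2 = (3s)^3(8.6×10⁻³)^2
(3s)^3 = 4.9×10⁻⁴⁴ / (8.6×10⁻³)^2 = 6.6×10⁻⁴⁰
s = 2.9×10⁻¹⁴ mol L⁻¹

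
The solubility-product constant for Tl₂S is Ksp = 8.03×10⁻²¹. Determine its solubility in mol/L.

Tl₂S(s) ⇌ 2 Tl⁺(aq) + S²⁻(aq)
With molar solubility s: [Tl⁺] = 2s, [S²⁻] = s.
Ksp = [Tl⁺]^2[S²⁻] = (2s)^2 · s = 4s^3
4s^3 = 8.03×10⁻²¹  ⇒  s^3 = 2.01×10⁻²¹
Taking the 3rd root, s = 1.26×10⁻⁷ mol/L.

1.26×10⁻⁷ M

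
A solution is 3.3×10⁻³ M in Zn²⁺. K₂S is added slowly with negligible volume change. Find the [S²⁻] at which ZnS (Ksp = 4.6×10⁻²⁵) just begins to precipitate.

Precipitation begins when Q = Ksp.
ZnS(s) ⇌ Zn²⁺(aq) + S²⁻(aq)
Ksp = [Zn²⁺][S²⁻] = [S²⁻](3.3×10⁻³)
[S²⁻] = 4.6×10⁻²⁵ / (3.3×10⁻³) = 1.4×10⁻²²
[S²⁻] = 1.4×10⁻²² M

1.4×10⁻²² M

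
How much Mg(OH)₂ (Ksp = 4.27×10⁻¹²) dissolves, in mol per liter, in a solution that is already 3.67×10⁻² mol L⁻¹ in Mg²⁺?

5.39×10⁻⁶ M

Mg(OH)₂(s) ⇌ Mg²⁺(aq) + 2 OH⁻(aq)
With Mg²⁺ already at 3.67×10⁻² mol L⁻¹ and s small, take [Mg²⁺] ≈ 3.67×10⁻² mol L⁻¹ and [OH⁻] = 2s.
Ksp = [Mg²⁺][OH⁻]^2 = (3.67×10⁻²)(2s)^2
(2s)^2 = 4.27×10⁻¹² / (3.67×10⁻²) = 1.16×10⁻¹⁰
s = 5.39×10⁻⁶ mol L⁻¹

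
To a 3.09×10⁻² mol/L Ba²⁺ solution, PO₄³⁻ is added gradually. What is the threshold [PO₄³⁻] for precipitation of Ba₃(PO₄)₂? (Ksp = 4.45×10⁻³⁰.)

A salt starts to precipitate once the ion product Q reaches its Ksp.
Ba₃(PO₄)₂(s) ⇌ 3 Ba²⁺(aq) + 2 PO₄³⁻(aq)
Ksp = [Ba²⁺]^3[PO₄³⁻]^2 = [PO₄³⁻]^2(3.09×10⁻²)^3
[PO₄³⁻]^2 = 4.45×10⁻³⁰ / (3.09×10⁻²)^3 = 1.51×10⁻²⁵
[PO₄³⁻] = 3.88×10⁻¹³ mol/L

3.88×10⁻¹³ M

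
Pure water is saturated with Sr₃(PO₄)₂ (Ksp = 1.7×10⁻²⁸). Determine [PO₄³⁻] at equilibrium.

Sr₃(PO₄)₂(s) ⇌ 3 Sr²⁺(aq) + 2 PO₄³⁻(aq)
Call the molar solubility s, so that [Sr²⁺] = 3s and [PO₄³⁻] = 2s.
Ksp = [Sr²⁺]^3[PO₄³⁻]^2 = (3s)^3 · (2s)^2 = 108s^5 = 1.7×10⁻²⁸
s = 1.1×10⁻⁶ mol/L
[PO₄³⁻] = 2s = 2.2×10⁻⁶ mol/L

2.2×10⁻⁶ M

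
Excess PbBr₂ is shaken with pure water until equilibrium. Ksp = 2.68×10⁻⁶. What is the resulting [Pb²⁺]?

PbBr₂(s) ⇌ Pb²⁺(aq) + 2 Br⁻(aq)
If s mol/L of PbBr₂ dissolves, [Pb²⁺] = s and [Br⁻] = 2s.
Ksp = [Pb²⁺][Br⁻]^2 = s · (2s)^2 = 4s^3 = 2.68×10⁻⁶
s = 8.75×10⁻³ M
[Pb²⁺] = s = 8.75×10⁻³ M

8.75×10⁻³ M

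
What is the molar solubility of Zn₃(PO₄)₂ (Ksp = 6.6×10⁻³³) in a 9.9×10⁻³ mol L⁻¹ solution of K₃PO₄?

1.4×10⁻¹⁰ M

Zn₃(PO₄)₂(s) ⇌ 3 Zn²⁺(aq) + 2 PO₄³⁻(aq)
PO₄³⁻ is already present at 9.9×10⁻³ mol L⁻¹. If s mol/L of Zn₃(PO₄)₂ dissolves, [Zn²⁺] = 3s while [PO₄³⁻] ≈ 9.9×10⁻³ mol L⁻¹.
Ksp = [Zn²⁺]^3[PO₄³⁻]^2 = (3s)^3(9.9×10⁻³)^2
(3s)^3 = 6.6×10⁻³³ / (9.9×10⁻³)^2 = 6.7×10⁻²⁹
s = 1.4×10⁻¹⁰ mol L⁻¹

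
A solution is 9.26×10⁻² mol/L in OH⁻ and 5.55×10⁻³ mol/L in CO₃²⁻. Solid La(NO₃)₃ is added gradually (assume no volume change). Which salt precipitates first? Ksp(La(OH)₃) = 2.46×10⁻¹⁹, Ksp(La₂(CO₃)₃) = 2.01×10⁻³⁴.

Each salt precipitates once Q = Ksp for that salt.
For La(OH)₃: [La³⁺] = (Ksp/[OH⁻]^3) = 3.10×10⁻¹⁶ mol/L
For La₂(CO₃)₃: [La³⁺] = (Ksp/[CO₃²⁻]^3)^(1/2) = 3.43×10⁻¹⁴ mol/L
The smaller threshold [La³⁺] is reached first, so La(OH)₃ precipitates first.

La(OH)₃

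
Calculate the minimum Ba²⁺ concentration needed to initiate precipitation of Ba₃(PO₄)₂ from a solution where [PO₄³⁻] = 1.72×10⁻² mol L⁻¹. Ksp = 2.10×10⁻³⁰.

1.92×10⁻⁹ M

Precipitation of each salt begins when its ion product equals Ksp.
Ba₃(PO₄)₂(s) ⇌ 3 Ba²⁺(aq) + 2 PO₄³⁻(aq)
Ksp = [Ba²⁺]^3[PO₄³⁻]^2 = [Ba²⁺]^3(1.72×10⁻²)^2
[Ba²⁺]^3 = 2.10×10⁻³⁰ / (1.72×10⁻²)^2 = 7.10×10⁻²⁷
[Ba²⁺] = 1.92×10⁻⁹ mol L⁻¹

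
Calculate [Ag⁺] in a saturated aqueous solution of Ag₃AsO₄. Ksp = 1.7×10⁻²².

4.8×10⁻⁶ M

Ag₃AsO₄(s) ⇌ 3 Ag⁺(aq) + AsO₄³⁻(aq)
With molar solubility s: [Ag⁺] = 3s, [AsO₄³⁻] = s.
Ksp = [Ag⁺]^3[AsO₄³⁻] = (3s)^3 · s = 27s^4 = 1.7×10⁻²²
s = 1.6×10⁻⁶ mol L⁻¹
[Ag⁺] = 3s = 4.8×10⁻⁶ mol L⁻¹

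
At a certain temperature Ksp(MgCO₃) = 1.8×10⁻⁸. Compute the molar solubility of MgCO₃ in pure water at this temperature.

1.3×10⁻⁴ M

MgCO₃(s) ⇌ Mg²⁺(aq) + CO₃²⁻(aq)
For each mole of MgCO₃ that dissolves per liter, [Mg²⁺] = s and [CO₃²⁻] = s; let s denote this solubility.
Ksp = [Mg²⁺][CO₃²⁻] = s · s = s^2
s^2 = 1.8×10⁻⁸
Taking the 2nd root, s = 1.3×10⁻⁴ mol L⁻¹.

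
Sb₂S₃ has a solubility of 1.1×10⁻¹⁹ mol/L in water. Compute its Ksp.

Sb₂S₃(s) ⇌ 2 Sb³⁺(aq) + 3 S²⁻(aq)
For each mole of Sb₂S₃ that dissolves per liter, [Sb³⁺] = 2s and [S²⁻] = 3s; let s denote this solubility.
Ksp = [Sb³⁺]^2[S²⁻]^3 = (2s)^2 · (3s)^3 = 108s^5
Ksp = 108 × (1.1×10⁻¹⁹)^5 = 1.7×10⁻⁹³

Ksp = 1.7×10⁻⁹³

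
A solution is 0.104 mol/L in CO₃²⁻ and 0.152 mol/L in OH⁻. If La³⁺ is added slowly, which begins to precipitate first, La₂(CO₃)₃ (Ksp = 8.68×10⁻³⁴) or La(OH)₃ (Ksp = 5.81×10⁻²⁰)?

La(OH)₃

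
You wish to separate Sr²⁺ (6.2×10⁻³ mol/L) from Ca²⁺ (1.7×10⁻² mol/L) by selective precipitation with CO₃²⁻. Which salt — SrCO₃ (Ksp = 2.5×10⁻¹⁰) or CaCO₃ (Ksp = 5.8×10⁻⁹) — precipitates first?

SrCO₃

Each salt precipitates once Q = Ksp for that salt.
For SrCO₃: [CO₃²⁻] = (Ksp/[Sr²⁺]) = 4.0×10⁻⁸ mol/L
For CaCO₃: [CO₃²⁻] = (Ksp/[Ca²⁺]) = 3.4×10⁻⁷ mol/L
The smaller threshold [CO₃²⁻] is reached first, so SrCO₃ precipitates first.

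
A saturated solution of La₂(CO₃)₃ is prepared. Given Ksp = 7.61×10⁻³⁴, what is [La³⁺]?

La₂(CO₃)₃(s) ⇌ 2 La³⁺(aq) + 3 CO₃²⁻(aq)
For each mole of La₂(CO₃)₃ that dissolves per liter, [La³⁺] = 2s and [CO₃²⁻] = 3s; let s denote this solubility.
Ksp = [La³⁺]^2[CO₃²⁻]^3 = (2s)^2 · (3s)^3 = 108s^5 = 7.61×10⁻³⁴
s = 9.32×10⁻⁸ mol L⁻¹
[La³⁺] = 2s = 1.86×10⁻⁷ mol L⁻¹

1.86×10⁻⁷ M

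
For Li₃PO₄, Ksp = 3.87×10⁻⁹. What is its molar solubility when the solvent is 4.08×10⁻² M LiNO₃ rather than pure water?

5.70×10⁻⁵ M

Li₃PO₄(s) ⇌ 3 Li⁺(aq) + PO₄³⁻(aq)
Li⁺ is already present at 4.08×10⁻² M. If s mol/L of Li₃PO₄ dissolves, [PO₄³⁻] = s while [Li⁺] ≈ 4.08×10⁻² M.
Ksp = [Li⁺]^3[PO₄³⁻] = (4.08×10⁻²)^3s
s = 3.87×10⁻⁹ / (4.08×10⁻²)^3 = 5.70×10⁻⁵
s = 5.70×10⁻⁵ M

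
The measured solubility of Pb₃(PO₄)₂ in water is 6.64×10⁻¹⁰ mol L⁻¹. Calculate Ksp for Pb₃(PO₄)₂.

Ksp = 1.39×10⁻⁴⁴

Pb₃(PO₄)₂(s) ⇌ 3 Pb²⁺(aq) + 2 PO₄³⁻(aq)
With molar solubility s: [Pb²⁺] = 3s, [PO₄³⁻] = 2s.
Ksp = [Pb²⁺]^3[PO₄³⁻]^2 = (3s)^3 · (2s)^2 = 108s^5
Ksp = 108 × (6.64×10⁻¹⁰)^5 = 1.39×10⁻⁴⁴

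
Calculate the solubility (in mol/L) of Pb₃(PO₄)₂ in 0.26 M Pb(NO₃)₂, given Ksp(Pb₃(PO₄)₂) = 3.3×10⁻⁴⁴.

6.9×10⁻²² M

Pb₃(PO₄)₂(s) ⇌ 3 Pb²⁺(aq) + 2 PO₄³⁻(aq)
The solution already contains Pb²⁺ at 0.26 M. Let s be the molar solubility of Pb₃(PO₄)₂.
[Pb²⁺] ≈ 0.26 M (common ion dominates); [PO₄³⁻] = 2s.
Ksp = [Pb²⁺]^3[PO₄³⁻]^2 = (0.26)^3(2s)^2
(2s)^2 = 3.3×10⁻⁴⁴ / (0.26)^3 = 1.9×10⁻⁴²
s = 6.9×10⁻²² M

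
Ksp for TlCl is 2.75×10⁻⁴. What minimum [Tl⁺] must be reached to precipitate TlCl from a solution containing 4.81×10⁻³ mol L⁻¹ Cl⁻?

5.72×10⁻² M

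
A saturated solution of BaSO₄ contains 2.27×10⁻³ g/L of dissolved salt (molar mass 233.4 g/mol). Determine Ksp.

Molar solubility s = (2.27×10⁻³ g/L) / (233.4 g/mol) = 9.7258×10⁻⁶ mol/L
BaSO₄(s) ⇌ Ba²⁺(aq) + SO₄²⁻(aq)
If s mol/L of BaSO₄ dissolves, [Ba²⁺] = s and [SO₄²⁻] = s.
Ksp = [Ba²⁺][SO₄²⁻] = s · s = s^2
Ksp = (9.7258×10⁻⁶)^2 = 9.46×10⁻¹¹

Ksp = 9.46×10⁻¹¹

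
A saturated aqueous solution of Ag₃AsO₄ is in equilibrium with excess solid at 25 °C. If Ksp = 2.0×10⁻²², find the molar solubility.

Ag₃AsO₄(s) ⇌ 3 Ag⁺(aq) + AsO₄³⁻(aq)
Call the molar solubility s, so that [Ag⁺] = 3s and [AsO₄³⁻] = s.
Ksp = [Ag⁺]^3[AsO₄³⁻] = (3s)^3 · s = 27s^4
27s^4 = 2.0×10⁻²²  ⇒  s^4 = 7.4×10⁻²⁴
Taking the 4th root, s = 1.6×10⁻⁶ mol/L.

1.6×10⁻⁶ M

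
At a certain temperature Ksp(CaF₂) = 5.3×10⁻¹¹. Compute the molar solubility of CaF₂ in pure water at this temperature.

2.4×10⁻⁴ M

CaF₂(s) ⇌ Ca²⁺(aq) + 2 F⁻(aq)
Call the molar solubility s, so that [Ca²⁺] = s and [F⁻] = 2s.
Ksp = [Ca²⁺][F⁻]^2 = s · (2s)^2 = 4s^3
4s^3 = 5.3×10⁻¹¹  ⇒  s^3 = 1.3×10⁻¹¹
Taking the 3rd root, s = 2.4×10⁻⁴ mol/L.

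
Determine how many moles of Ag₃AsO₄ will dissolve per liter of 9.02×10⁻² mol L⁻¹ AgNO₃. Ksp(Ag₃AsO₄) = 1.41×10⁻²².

1.92×10⁻¹⁹ M

Ag₃AsO₄(s) ⇌ 3 Ag⁺(aq) + AsO₄³⁻(aq)
With Ag⁺ already at 9.02×10⁻² mol L⁻¹ and s small, take [Ag⁺] ≈ 9.02×10⁻² mol L⁻¹ and [AsO₄³⁻] = s.
Ksp = [Ag⁺]^3[AsO₄³⁻] = (9.02×10⁻²)^3s
s = 1.41×10⁻²² / (9.02×10⁻²)^3 = 1.92×10⁻¹⁹
s = 1.92×10⁻¹⁹ mol L⁻¹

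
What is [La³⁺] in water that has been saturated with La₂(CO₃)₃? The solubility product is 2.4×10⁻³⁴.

La₂(CO₃)₃(s) ⇌ 2 La³⁺(aq) + 3 CO₃²⁻(aq)
Call the molar solubility s, so that [La³⁺] = 2s and [CO₃²⁻] = 3s.
Ksp = [La³⁺]^2[CO₃²⁻]^3 = (2s)^2 · (3s)^3 = 108s^5 = 2.4×10⁻³⁴
s = 7.4×10⁻⁸ mol L⁻¹
[La³⁺] = 2s = 1.5×10⁻⁷ mol L⁻¹

1.5×10⁻⁷ M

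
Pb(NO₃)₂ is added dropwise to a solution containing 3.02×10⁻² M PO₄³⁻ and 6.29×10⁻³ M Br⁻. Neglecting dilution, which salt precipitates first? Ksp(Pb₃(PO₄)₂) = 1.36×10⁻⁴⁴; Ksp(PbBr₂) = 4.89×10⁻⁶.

Precipitation of each salt begins when its ion product equals Ksp.
For Pb₃(PO₄)₂: [Pb²⁺] = (Ksp/[PO₄³⁻]^2)^(1/3) = 2.46×10⁻¹⁴ M
For PbBr₂: [Pb²⁺] = (Ksp/[Br⁻]^2) = 0.124 M
Since Pb₃(PO₄)₂ needs less Pb²⁺ to reach saturation, it precipitates first.

Pb₃(PO₄)₂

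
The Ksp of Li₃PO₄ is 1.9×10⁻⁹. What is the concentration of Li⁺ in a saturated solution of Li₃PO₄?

Li₃PO₄(s) ⇌ 3 Li⁺(aq) + PO₄³⁻(aq)
If s mol/L of Li₃PO₄ dissolves, [Li⁺] = 3s and [PO₄³⁻] = s.
Ksp = [Li⁺]^3[PO₄³⁻] = (3s)^3 · s = 27s^4 = 1.9×10⁻⁹
s = 2.9×10⁻³ mol L⁻¹
[Li⁺] = 3s = 8.7×10⁻³ mol L⁻¹

8.7×10⁻³ M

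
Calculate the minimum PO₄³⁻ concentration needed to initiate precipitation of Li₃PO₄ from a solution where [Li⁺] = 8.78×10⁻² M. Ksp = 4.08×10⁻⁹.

6.03×10⁻⁶ M

The threshold for precipitation is Q = Ksp.
Li₃PO₄(s) ⇌ 3 Li⁺(aq) + PO₄³⁻(aq)
Ksp = [Li⁺]^3[PO₄³⁻] = [PO₄³⁻](8.78×10⁻²)^3
[PO₄³⁻] = 4.08×10⁻⁹ / (8.78×10⁻²)^3 = 6.03×10⁻⁶
[PO₄³⁻] = 6.03×10⁻⁶ M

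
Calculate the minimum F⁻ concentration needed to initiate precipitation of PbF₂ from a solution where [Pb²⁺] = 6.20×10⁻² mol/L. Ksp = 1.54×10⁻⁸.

4.98×10⁻⁴ M

Precipitation of each salt begins when its ion product equals Ksp.
PbF₂(s) ⇌ Pb²⁺(aq) + 2 F⁻(aq)
Ksp = [Pb²⁺][F⁻]^2 = [F⁻]^2(6.20×10⁻²)
[F⁻]^2 = 1.54×10⁻⁸ / (6.20×10⁻²) = 2.48×10⁻⁷
[F⁻] = 4.98×10⁻⁴ mol/L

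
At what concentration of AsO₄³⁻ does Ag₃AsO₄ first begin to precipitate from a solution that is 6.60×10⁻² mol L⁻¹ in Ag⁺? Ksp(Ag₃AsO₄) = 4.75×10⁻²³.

1.65×10⁻¹⁹ M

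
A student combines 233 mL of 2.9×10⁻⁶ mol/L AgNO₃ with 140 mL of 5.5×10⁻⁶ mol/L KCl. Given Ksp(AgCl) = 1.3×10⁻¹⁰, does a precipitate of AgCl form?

The combined volume is 373 mL.
[Ag⁺] = (2.9×10⁻⁶)(233)/373 = 1.8×10⁻⁶ mol/L
[Cl⁻] = (5.5×10⁻⁶)(140)/373 = 2.1×10⁻⁶ mol/L
Q = [Ag⁺][Cl⁻] = 3.7×10⁻¹²
Q < Ksp (3.7×10⁻¹² vs 1.3×10⁻¹⁰); the solution remains unsaturated and no precipitate forms.

No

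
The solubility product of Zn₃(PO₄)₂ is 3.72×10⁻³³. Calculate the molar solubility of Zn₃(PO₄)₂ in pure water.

1.28×10⁻⁷ M

Zn₃(PO₄)₂(s) ⇌ 3 Zn²⁺(aq) + 2 PO₄³⁻(aq)
For each mole of Zn₃(PO₄)₂ that dissolves per liter, [Zn²⁺] = 3s and [PO₄³⁻] = 2s; let s denote this solubility.
Ksp = [Zn²⁺]^3[PO₄³⁻]^2 = (3s)^3 · (2s)^2 = 108s^5
108s^5 = 3.72×10⁻³³  ⇒  s^5 = 3.44×10⁻³⁵
s = 1.28×10⁻⁷ M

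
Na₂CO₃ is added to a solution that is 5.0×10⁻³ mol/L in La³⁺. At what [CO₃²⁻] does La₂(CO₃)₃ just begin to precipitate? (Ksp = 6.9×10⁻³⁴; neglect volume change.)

3.0×10⁻¹⁰ M

Each salt precipitates once Q = Ksp for that salt.
La₂(CO₃)₃(s) ⇌ 2 La³⁺(aq) + 3 CO₃²⁻(aq)
Ksp = [La³⁺]^2[CO₃²⁻]^3 = [CO₃²⁻]^3(5.0×10⁻³)^2
[CO₃²⁻]^3 = 6.9×10⁻³⁴ / (5.0×10⁻³)^2 = 2.8×10⁻²⁹
[CO₃²⁻] = 3.0×10⁻¹⁰ mol/L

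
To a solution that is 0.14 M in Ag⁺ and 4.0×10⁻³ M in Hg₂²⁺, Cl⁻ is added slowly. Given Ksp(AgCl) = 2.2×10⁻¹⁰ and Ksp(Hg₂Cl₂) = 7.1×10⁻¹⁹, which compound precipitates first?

AgCl

Precipitation of each salt begins when its ion product equals Ksp.
For AgCl: [Cl⁻] = (Ksp/[Ag⁺]) = 1.6×10⁻⁹ M
For Hg₂Cl₂: [Cl⁻] = (Ksp/[Hg₂²⁺])^(1/2) = 1.3×10⁻⁸ M
Since AgCl needs less Cl⁻ to reach saturation, it precipitates first.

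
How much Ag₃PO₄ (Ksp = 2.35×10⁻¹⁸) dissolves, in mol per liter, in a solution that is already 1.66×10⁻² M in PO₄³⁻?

1.74×10⁻⁶ M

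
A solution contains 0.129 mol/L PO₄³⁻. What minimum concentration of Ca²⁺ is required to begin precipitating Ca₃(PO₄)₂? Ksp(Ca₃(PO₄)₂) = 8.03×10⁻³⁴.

Each salt precipitates once Q = Ksp for that salt.
Ca₃(PO₄)₂(s) ⇌ 3 Ca²⁺(aq) + 2 PO₄³⁻(aq)
Ksp = [Ca²⁺]^3[PO₄³⁻]^2 = [Ca²⁺]^3(0.129)^2
[Ca²⁺]^3 = 8.03×10⁻³⁴ / (0.129)^2 = 4.83×10⁻³²
[Ca²⁺] = 3.64×10⁻¹¹ mol/L

3.64×10⁻¹¹ M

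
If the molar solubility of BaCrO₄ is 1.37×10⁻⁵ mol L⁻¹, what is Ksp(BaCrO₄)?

BaCrO₄(s) ⇌ Ba²⁺(aq) + CrO₄²⁻(aq)
If s mol/L of BaCrO₄ dissolves, [Ba²⁺] = s and [CrO₄²⁻] = s.
Ksp = [Ba²⁺][CrO₄²⁻] = s · s = s^2
Ksp = (1.37×10⁻⁵)^2 = 1.88×10⁻¹⁰

Ksp = 1.88×10⁻¹⁰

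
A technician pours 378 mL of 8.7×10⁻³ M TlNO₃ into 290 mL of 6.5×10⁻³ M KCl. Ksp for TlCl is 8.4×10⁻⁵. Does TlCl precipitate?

No

After mixing, V = 378 mL + 290 mL = 668 mL.
[Tl⁺] = (8.7×10⁻³)(378)/668 = 4.9×10⁻³ M
[Cl⁻] = (6.5×10⁻³)(290)/668 = 2.8×10⁻³ M
Q = [Tl⁺][Cl⁻] = 1.4×10⁻⁵
Q < Ksp (1.4×10⁻⁵ vs 8.4×10⁻⁵); the solution remains unsaturated and no precipitate forms.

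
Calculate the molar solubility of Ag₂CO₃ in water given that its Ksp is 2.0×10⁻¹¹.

Ag₂CO₃(s) ⇌ 2 Ag⁺(aq) + CO₃²⁻(aq)
For each mole of Ag₂CO₃ that dissolves per liter, [Ag⁺] = 2s and [CO₃²⁻] = s; let s denote this solubility.
Ksp = [Ag⁺]^2[CO₃²⁻] = (2s)^2 · s = 4s^3
4s^3 = 2.0×10⁻¹¹  ⇒  s^3 = 5.0×10⁻¹²
s = (5.0×10⁻¹²)^(1/3) = 1.7×10⁻⁴ mol/L

1.7×10⁻⁴ M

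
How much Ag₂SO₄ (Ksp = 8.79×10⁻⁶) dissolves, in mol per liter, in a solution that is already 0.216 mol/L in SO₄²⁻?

Ag₂SO₄(s) ⇌ 2 Ag⁺(aq) + SO₄²⁻(aq)
With SO₄²⁻ already at 0.216 mol/L and s small, take [SO₄²⁻] ≈ 0.216 mol/L and [Ag⁺] = 2s.
Ksp = [Ag⁺]^2[SO₄²⁻] = (2s)^2(0.216)
(2s)^2 = 8.79×10⁻⁶ / (0.216) = 4.07×10⁻⁵
s = 3.19×10⁻³ mol/L

3.19×10⁻³ M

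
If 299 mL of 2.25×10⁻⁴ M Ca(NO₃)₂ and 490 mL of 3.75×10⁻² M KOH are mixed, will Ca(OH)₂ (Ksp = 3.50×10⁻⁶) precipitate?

The combined volume is 789 mL.
[Ca²⁺] = (2.25×10⁻⁴)(299)/789 = 8.53×10⁻⁵ M
[OH⁻] = (3.75×10⁻²)(490)/789 = 2.33×10⁻² M
Q = [Ca²⁺][OH⁻]^2 = 4.62×10⁻⁸
Q = 4.62×10⁻⁸ < Ksp = 3.50×10⁻⁶, so the solution is unsaturated and no precipitate forms.

No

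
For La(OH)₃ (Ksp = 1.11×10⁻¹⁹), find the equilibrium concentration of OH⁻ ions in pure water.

La(OH)₃(s) ⇌ La³⁺(aq) + 3 OH⁻(aq)
If s mol/L of La(OH)₃ dissolves, [La³⁺] = s and [OH⁻] = 3s.
Ksp = [La³⁺][OH⁻]^3 = s · (3s)^3 = 27s^4 = 1.11×10⁻¹⁹
s = 8.01×10⁻⁶ M
[OH⁻] = 3s = 2.40×10⁻⁵ M

2.40×10⁻⁵ M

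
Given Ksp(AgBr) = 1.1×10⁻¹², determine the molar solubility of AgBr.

AgBr(s) ⇌ Ag⁺(aq) + Br⁻(aq)
If s mol/L of AgBr dissolves, [Ag⁺] = s and [Br⁻] = s.
Ksp = [Ag⁺][Br⁻] = s · s = s^2
s^2 = 1.1×10⁻¹²
Taking the 2nd root, s = 1.0×10⁻⁶ M.

1.0×10⁻⁶ M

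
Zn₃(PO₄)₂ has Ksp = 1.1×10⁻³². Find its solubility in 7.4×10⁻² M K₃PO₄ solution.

4.2×10⁻¹¹ M

Zn₃(PO₄)₂(s) ⇌ 3 Zn²⁺(aq) + 2 PO₄³⁻(aq)
With PO₄³⁻ already at 7.4×10⁻² M and s small, take [PO₄³⁻] ≈ 7.4×10⁻² M and [Zn²⁺] = 3s.
Ksp = [Zn²⁺]^3[PO₄³⁻]^2 = (3s)^3(7.4×10⁻²)^2
(3s)^3 = 1.1×10⁻³² / (7.4×10⁻²)^2 = 2.0×10⁻³⁰
s = 4.2×10⁻¹¹ M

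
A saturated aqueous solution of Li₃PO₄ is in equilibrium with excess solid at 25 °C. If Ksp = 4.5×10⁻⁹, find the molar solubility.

3.6×10⁻³ M

Li₃PO₄(s) ⇌ 3 Li⁺(aq) + PO₄³⁻(aq)
Let s be the molar solubility. Then [Li⁺] = 3s and [PO₄³⁻] = s.
Ksp = [Li⁺]^3[PO₄³⁻] = (3s)^3 · s = 27s^4
27s^4 = 4.5×10⁻⁹  ⇒  s^4 = 1.7×10⁻¹⁰
s = 3.6×10⁻³ mol L⁻¹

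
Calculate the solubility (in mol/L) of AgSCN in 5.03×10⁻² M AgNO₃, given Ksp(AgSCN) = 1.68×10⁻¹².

AgSCN(s) ⇌ Ag⁺(aq) + SCN⁻(aq)
Let s be the solubility of AgSCN here. The common ion gives [Ag⁺] ≈ 5.03×10⁻² M, and [SCN⁻] = s.
Ksp = [Ag⁺][SCN⁻] = (5.03×10⁻²)s
s = 1.68×10⁻¹² / (5.03×10⁻²) = 3.34×10⁻¹¹
s = 3.34×10⁻¹¹ M

3.34×10⁻¹¹ M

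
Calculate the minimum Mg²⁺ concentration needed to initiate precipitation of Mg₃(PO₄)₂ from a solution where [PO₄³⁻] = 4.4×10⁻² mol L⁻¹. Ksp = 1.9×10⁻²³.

2.1×10⁻⁷ M

The threshold for precipitation is Q = Ksp.
Mg₃(PO₄)₂(s) ⇌ 3 Mg²⁺(aq) + 2 PO₄³⁻(aq)
Ksp = [Mg²⁺]^3[PO₄³⁻]^2 = [Mg²⁺]^3(4.4×10⁻²)^2
[Mg²⁺]^3 = 1.9×10⁻²³ / (4.4×10⁻²)^2 = 9.8×10⁻²¹
[Mg²⁺] = 2.1×10⁻⁷ mol L⁻¹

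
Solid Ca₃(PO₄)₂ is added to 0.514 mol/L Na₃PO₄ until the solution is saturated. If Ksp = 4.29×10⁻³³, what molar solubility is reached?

8.44×10⁻¹² M

Ca₃(PO₄)₂(s) ⇌ 3 Ca²⁺(aq) + 2 PO₄³⁻(aq)
Let s be the solubility of Ca₃(PO₄)₂ here. The common ion gives [PO₄³⁻] ≈ 0.514 mol/L, and [Ca²⁺] = 3s.
Ksp = [Ca²⁺]^3[PO₄³⁻]^2 = (3s)^3(0.514)^2
(3s)^3 = 4.29×10⁻³³ / (0.514)^2 = 1.62×10⁻³²
s = 8.44×10⁻¹² mol/L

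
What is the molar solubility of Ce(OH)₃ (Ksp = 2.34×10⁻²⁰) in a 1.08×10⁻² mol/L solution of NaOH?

Ce(OH)₃(s) ⇌ Ce³⁺(aq) + 3 OH⁻(aq)
With OH⁻ already at 1.08×10⁻² mol/L and s small, take [OH⁻] ≈ 1.08×10⁻² mol/L and [Ce³⁺] = s.
Ksp = [Ce³⁺][OH⁻]^3 = s(1.08×10⁻²)^3
s = 2.34×10⁻²⁰ / (1.08×10⁻²)^3 = 1.86×10⁻¹⁴
s = 1.86×10⁻¹⁴ mol/L

1.86×10⁻¹⁴ M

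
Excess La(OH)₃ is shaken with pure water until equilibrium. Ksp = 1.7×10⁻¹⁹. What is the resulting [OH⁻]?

2.7×10⁻⁵ M

La(OH)₃(s) ⇌ La³⁺(aq) + 3 OH⁻(aq)
With molar solubility s: [La³⁺] = s, [OH⁻] = 3s.
Ksp = [La³⁺][OH⁻]^3 = s · (3s)^3 = 27s^4 = 1.7×10⁻¹⁹
s = 8.9×10⁻⁶ mol/L
[OH⁻] = 3s = 2.7×10⁻⁵ mol/L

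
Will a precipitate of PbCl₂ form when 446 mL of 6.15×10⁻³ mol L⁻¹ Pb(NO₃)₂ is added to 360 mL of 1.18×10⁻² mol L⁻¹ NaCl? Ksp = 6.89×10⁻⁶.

After mixing, V = 446 mL + 360 mL = 806 mL.
[Pb²⁺] = (6.15×10⁻³)(446)/806 = 3.40×10⁻³ mol L⁻¹
[Cl⁻] = (1.18×10⁻²)(360)/806 = 5.27×10⁻³ mol L⁻¹
Q = [Pb²⁺][Cl⁻]^2 = 9.45×10⁻⁸
Q < Ksp (9.45×10⁻⁸ vs 6.89×10⁻⁶); the solution remains unsaturated and no precipitate forms.

No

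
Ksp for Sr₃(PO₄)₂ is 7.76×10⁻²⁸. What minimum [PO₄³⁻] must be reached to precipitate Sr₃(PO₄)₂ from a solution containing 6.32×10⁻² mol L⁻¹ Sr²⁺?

Precipitation of each salt begins when its ion product equals Ksp.
Sr₃(PO₄)₂(s) ⇌ 3 Sr²⁺(aq) + 2 PO₄³⁻(aq)
Ksp = [Sr²⁺]^3[PO₄³⁻]^2 = [PO₄³⁻]^2(6.32×10⁻²)^3
[PO₄³⁻]^2 = 7.76×10⁻²⁸ / (6.32×10⁻²)^3 = 3.07×10⁻²⁴
[PO₄³⁻] = 1.75×10⁻¹² mol L⁻¹

1.75×10⁻¹² M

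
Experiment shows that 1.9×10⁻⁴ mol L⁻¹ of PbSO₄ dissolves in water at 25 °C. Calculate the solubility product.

Ksp = 3.6×10⁻⁸

PbSO₄(s) ⇌ Pb²⁺(aq) + SO₄²⁻(aq)
With molar solubility s: [Pb²⁺] = s, [SO₄²⁻] = s.
Ksp = [Pb²⁺][SO₄²⁻] = s · s = s^2
Ksp = (1.9×10⁻⁴)^2 = 3.6×10⁻⁸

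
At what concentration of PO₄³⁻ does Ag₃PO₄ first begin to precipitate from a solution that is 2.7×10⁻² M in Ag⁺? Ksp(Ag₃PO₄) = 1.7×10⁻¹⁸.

8.6×10⁻¹⁴ M

A salt starts to precipitate once the ion product Q reaches its Ksp.
Ag₃PO₄(s) ⇌ 3 Ag⁺(aq) + PO₄³⁻(aq)
Ksp = [Ag⁺]^3[PO₄³⁻] = [PO₄³⁻](2.7×10⁻²)^3
[PO₄³⁻] = 1.7×10⁻¹⁸ / (2.7×10⁻²)^3 = 8.6×10⁻¹⁴
[PO₄³⁻] = 8.6×10⁻¹⁴ M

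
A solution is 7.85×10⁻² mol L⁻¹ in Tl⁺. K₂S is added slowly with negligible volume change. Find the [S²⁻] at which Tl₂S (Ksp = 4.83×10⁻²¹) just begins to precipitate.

7.84×10⁻¹⁹ M

A salt starts to precipitate once the ion product Q reaches its Ksp.
Tl₂S(s) ⇌ 2 Tl⁺(aq) + S²⁻(aq)
Ksp = [Tl⁺]^2[S²⁻] = [S²⁻](7.85×10⁻²)^2
[S²⁻] = 4.83×10⁻²¹ / (7.85×10⁻²)^2 = 7.84×10⁻¹⁹
[S²⁻] = 7.84×10⁻¹⁹ mol L⁻¹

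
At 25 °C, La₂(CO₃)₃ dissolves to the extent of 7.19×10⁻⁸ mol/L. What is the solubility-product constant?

Ksp = 2.08×10⁻³⁴

La₂(CO₃)₃(s) ⇌ 2 La³⁺(aq) + 3 CO₃²⁻(aq)
With molar solubility s: [La³⁺] = 2s, [CO₃²⁻] = 3s.
Ksp = [La³⁺]^2[CO₃²⁻]^3 = (2s)^2 · (3s)^3 = 108s^5
Ksp = 108 × (7.19×10⁻⁸)^5 = 2.08×10⁻³⁴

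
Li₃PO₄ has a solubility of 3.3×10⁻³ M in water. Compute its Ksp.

Li₃PO₄(s) ⇌ 3 Li⁺(aq) + PO₄³⁻(aq)
With molar solubility s: [Li⁺] = 3s, [PO₄³⁻] = s.
Ksp = [Li⁺]^3[PO₄³⁻] = (3s)^3 · s = 27s^4
Ksp = 27 × (3.3×10⁻³)^4 = 3.2×10⁻⁹

Ksp = 3.2×10⁻⁹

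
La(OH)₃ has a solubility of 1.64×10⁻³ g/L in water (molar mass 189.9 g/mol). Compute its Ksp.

Ksp = 1.50×10⁻¹⁹

Molar solubility s = (1.64×10⁻³ g/L) / (189.9 g/mol) = 8.6361×10⁻⁶ mol/L
La(OH)₃(s) ⇌ La³⁺(aq) + 3 OH⁻(aq)
Let s be the molar solubility. Then [La³⁺] = s and [OH⁻] = 3s.
Ksp = [La³⁺][OH⁻]^3 = s · (3s)^3 = 27s^4
Ksp = 27 × (8.6361×10⁻⁶)^4 = 1.50×10⁻¹⁹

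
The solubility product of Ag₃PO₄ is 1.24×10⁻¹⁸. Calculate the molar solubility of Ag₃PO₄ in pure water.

1.46×10⁻⁵ M

Ag₃PO₄(s) ⇌ 3 Ag⁺(aq) + PO₄³⁻(aq)
If s mol/L of Ag₃PO₄ dissolves, [Ag⁺] = 3s and [PO₄³⁻] = s.
Ksp = [Ag⁺]^3[PO₄³⁻] = (3s)^3 · s = 27s^4
27s^4 = 1.24×10⁻¹⁸  ⇒  s^4 = 4.59×10⁻²⁰
s = (4.59×10⁻²⁰)^(1/4) = 1.46×10⁻⁵ mol/L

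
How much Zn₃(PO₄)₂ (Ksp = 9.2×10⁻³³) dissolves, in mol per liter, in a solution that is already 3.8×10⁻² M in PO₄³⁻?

6.2×10⁻¹¹ M

Zn₃(PO₄)₂(s) ⇌ 3 Zn²⁺(aq) + 2 PO₄³⁻(aq)
With PO₄³⁻ already at 3.8×10⁻² M and s small, take [PO₄³⁻] ≈ 3.8×10⁻² M and [Zn²⁺] = 3s.
Ksp = [Zn²⁺]^3[PO₄³⁻]^2 = (3s)^3(3.8×10⁻²)^2
(3s)^3 = 9.2×10⁻³³ / (3.8×10⁻²)^2 = 6.4×10⁻³⁰
s = 6.2×10⁻¹¹ M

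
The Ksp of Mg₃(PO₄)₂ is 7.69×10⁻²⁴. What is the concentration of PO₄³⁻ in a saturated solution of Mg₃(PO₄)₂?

1.87×10⁻⁵ M

Mg₃(PO₄)₂(s) ⇌ 3 Mg²⁺(aq) + 2 PO₄³⁻(aq)
If s mol/L of Mg₃(PO₄)₂ dissolves, [Mg²⁺] = 3s and [PO₄³⁻] = 2s.
Ksp = [Mg²⁺]^3[PO₄³⁻]^2 = (3s)^3 · (2s)^2 = 108s^5 = 7.69×10⁻²⁴
s = 9.34×10⁻⁶ mol/L
[PO₄³⁻] = 2s = 1.87×10⁻⁵ mol/L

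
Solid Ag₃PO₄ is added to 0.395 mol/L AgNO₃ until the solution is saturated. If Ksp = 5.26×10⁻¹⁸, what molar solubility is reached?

8.53×10⁻¹⁷ M

Ag₃PO₄(s) ⇌ 3 Ag⁺(aq) + PO₄³⁻(aq)
With Ag⁺ already at 0.395 mol/L and s small, take [Ag⁺] ≈ 0.395 mol/L and [PO₄³⁻] = s.
Ksp = [Ag⁺]^3[PO₄³⁻] = (0.395)^3s
s = 5.26×10⁻¹⁸ / (0.395)^3 = 8.53×10⁻¹⁷
s = 8.53×10⁻¹⁷ mol/L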